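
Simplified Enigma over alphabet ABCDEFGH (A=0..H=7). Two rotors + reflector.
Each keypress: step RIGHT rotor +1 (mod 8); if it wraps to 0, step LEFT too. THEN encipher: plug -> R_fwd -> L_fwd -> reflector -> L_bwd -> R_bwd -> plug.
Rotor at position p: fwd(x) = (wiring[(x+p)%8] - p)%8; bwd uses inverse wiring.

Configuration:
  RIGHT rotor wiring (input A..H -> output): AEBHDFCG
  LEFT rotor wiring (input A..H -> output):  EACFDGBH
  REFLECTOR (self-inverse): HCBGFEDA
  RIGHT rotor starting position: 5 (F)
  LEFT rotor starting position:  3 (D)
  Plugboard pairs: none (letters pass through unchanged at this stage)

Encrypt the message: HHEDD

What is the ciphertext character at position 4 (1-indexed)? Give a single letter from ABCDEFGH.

Char 1 ('H'): step: R->6, L=3; H->plug->H->R->H->L->H->refl->A->L'->B->R'->F->plug->F
Char 2 ('H'): step: R->7, L=3; H->plug->H->R->D->L->G->refl->D->L'->C->R'->D->plug->D
Char 3 ('E'): step: R->0, L->4 (L advanced); E->plug->E->R->D->L->D->refl->G->L'->G->R'->H->plug->H
Char 4 ('D'): step: R->1, L=4; D->plug->D->R->C->L->F->refl->E->L'->F->R'->G->plug->G

G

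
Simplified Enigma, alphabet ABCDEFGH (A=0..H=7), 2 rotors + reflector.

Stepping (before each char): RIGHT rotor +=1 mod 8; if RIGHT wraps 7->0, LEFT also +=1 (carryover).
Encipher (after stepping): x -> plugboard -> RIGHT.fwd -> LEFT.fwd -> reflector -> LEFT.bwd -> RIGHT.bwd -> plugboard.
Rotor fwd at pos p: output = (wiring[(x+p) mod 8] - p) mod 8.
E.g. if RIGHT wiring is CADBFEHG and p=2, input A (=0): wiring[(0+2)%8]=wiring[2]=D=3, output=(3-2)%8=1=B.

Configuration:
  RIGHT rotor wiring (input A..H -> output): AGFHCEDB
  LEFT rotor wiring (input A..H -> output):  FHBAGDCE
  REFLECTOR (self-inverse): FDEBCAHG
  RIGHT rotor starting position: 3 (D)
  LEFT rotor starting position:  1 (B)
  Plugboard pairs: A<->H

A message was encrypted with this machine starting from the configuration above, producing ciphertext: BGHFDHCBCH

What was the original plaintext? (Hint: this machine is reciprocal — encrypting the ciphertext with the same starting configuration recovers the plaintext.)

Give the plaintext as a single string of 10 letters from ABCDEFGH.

Char 1 ('B'): step: R->4, L=1; B->plug->B->R->A->L->G->refl->H->L'->C->R'->F->plug->F
Char 2 ('G'): step: R->5, L=1; G->plug->G->R->C->L->H->refl->G->L'->A->R'->F->plug->F
Char 3 ('H'): step: R->6, L=1; H->plug->A->R->F->L->B->refl->D->L'->G->R'->H->plug->A
Char 4 ('F'): step: R->7, L=1; F->plug->F->R->D->L->F->refl->A->L'->B->R'->B->plug->B
Char 5 ('D'): step: R->0, L->2 (L advanced); D->plug->D->R->H->L->F->refl->A->L'->E->R'->F->plug->F
Char 6 ('H'): step: R->1, L=2; H->plug->A->R->F->L->C->refl->E->L'->C->R'->F->plug->F
Char 7 ('C'): step: R->2, L=2; C->plug->C->R->A->L->H->refl->G->L'->B->R'->E->plug->E
Char 8 ('B'): step: R->3, L=2; B->plug->B->R->H->L->F->refl->A->L'->E->R'->A->plug->H
Char 9 ('C'): step: R->4, L=2; C->plug->C->R->H->L->F->refl->A->L'->E->R'->E->plug->E
Char 10 ('H'): step: R->5, L=2; H->plug->A->R->H->L->F->refl->A->L'->E->R'->C->plug->C

Answer: FFABFFEHEC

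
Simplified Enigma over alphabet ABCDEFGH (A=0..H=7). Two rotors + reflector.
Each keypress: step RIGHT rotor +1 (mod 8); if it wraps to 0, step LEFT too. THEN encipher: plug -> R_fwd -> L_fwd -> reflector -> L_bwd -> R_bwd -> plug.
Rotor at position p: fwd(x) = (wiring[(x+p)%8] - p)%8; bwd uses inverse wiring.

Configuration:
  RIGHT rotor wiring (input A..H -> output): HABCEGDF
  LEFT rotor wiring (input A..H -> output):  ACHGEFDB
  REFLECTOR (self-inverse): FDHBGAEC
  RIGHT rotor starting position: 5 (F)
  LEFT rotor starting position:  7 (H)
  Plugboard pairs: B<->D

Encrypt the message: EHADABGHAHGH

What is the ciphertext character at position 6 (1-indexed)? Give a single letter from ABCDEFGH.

Char 1 ('E'): step: R->6, L=7; E->plug->E->R->D->L->A->refl->F->L'->F->R'->A->plug->A
Char 2 ('H'): step: R->7, L=7; H->plug->H->R->E->L->H->refl->C->L'->A->R'->B->plug->D
Char 3 ('A'): step: R->0, L->0 (L advanced); A->plug->A->R->H->L->B->refl->D->L'->G->R'->F->plug->F
Char 4 ('D'): step: R->1, L=0; D->plug->B->R->A->L->A->refl->F->L'->F->R'->E->plug->E
Char 5 ('A'): step: R->2, L=0; A->plug->A->R->H->L->B->refl->D->L'->G->R'->H->plug->H
Char 6 ('B'): step: R->3, L=0; B->plug->D->R->A->L->A->refl->F->L'->F->R'->G->plug->G

G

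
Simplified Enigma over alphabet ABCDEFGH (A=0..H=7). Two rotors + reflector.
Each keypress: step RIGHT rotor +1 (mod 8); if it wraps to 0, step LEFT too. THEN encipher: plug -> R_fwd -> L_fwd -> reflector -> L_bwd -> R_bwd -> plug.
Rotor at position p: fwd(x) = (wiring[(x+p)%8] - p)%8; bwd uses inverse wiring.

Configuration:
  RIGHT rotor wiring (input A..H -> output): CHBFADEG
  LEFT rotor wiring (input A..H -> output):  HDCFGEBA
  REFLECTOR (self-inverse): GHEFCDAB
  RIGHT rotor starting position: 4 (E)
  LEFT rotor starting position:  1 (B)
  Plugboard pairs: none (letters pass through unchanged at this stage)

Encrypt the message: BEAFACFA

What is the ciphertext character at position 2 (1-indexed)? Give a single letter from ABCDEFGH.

Char 1 ('B'): step: R->5, L=1; B->plug->B->R->H->L->G->refl->A->L'->F->R'->D->plug->D
Char 2 ('E'): step: R->6, L=1; E->plug->E->R->D->L->F->refl->D->L'->E->R'->C->plug->C

C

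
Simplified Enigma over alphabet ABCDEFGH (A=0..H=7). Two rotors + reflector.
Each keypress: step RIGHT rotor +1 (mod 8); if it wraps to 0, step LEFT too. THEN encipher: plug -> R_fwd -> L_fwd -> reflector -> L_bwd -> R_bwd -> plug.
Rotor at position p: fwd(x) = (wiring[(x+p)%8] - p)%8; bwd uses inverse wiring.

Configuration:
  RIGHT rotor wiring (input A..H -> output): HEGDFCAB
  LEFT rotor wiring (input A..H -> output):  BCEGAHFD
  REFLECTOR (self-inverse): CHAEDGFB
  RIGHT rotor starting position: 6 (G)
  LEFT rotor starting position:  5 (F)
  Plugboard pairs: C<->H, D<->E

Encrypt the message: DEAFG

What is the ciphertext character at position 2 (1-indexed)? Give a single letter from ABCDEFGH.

Char 1 ('D'): step: R->7, L=5; D->plug->E->R->E->L->F->refl->G->L'->C->R'->A->plug->A
Char 2 ('E'): step: R->0, L->6 (L advanced); E->plug->D->R->D->L->E->refl->D->L'->C->R'->F->plug->F

F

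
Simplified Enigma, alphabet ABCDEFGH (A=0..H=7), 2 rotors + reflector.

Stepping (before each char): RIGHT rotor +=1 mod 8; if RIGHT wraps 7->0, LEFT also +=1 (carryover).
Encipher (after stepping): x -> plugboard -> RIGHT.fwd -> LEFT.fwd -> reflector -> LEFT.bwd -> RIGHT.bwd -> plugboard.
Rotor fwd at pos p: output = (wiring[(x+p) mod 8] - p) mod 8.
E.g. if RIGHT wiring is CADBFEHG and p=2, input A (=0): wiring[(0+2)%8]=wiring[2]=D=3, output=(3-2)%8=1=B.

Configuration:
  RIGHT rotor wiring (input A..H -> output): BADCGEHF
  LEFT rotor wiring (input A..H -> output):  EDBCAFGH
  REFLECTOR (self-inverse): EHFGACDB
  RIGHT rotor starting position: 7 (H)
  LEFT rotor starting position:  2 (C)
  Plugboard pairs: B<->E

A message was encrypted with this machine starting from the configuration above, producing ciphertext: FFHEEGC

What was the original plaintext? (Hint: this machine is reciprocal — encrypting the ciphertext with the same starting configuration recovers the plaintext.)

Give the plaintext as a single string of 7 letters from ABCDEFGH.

Char 1 ('F'): step: R->0, L->3 (L advanced); F->plug->F->R->E->L->E->refl->A->L'->G->R'->E->plug->B
Char 2 ('F'): step: R->1, L=3; F->plug->F->R->G->L->A->refl->E->L'->E->R'->G->plug->G
Char 3 ('H'): step: R->2, L=3; H->plug->H->R->G->L->A->refl->E->L'->E->R'->C->plug->C
Char 4 ('E'): step: R->3, L=3; E->plug->B->R->D->L->D->refl->G->L'->H->R'->A->plug->A
Char 5 ('E'): step: R->4, L=3; E->plug->B->R->A->L->H->refl->B->L'->F->R'->E->plug->B
Char 6 ('G'): step: R->5, L=3; G->plug->G->R->F->L->B->refl->H->L'->A->R'->C->plug->C
Char 7 ('C'): step: R->6, L=3; C->plug->C->R->D->L->D->refl->G->L'->H->R'->B->plug->E

Answer: BGCABCE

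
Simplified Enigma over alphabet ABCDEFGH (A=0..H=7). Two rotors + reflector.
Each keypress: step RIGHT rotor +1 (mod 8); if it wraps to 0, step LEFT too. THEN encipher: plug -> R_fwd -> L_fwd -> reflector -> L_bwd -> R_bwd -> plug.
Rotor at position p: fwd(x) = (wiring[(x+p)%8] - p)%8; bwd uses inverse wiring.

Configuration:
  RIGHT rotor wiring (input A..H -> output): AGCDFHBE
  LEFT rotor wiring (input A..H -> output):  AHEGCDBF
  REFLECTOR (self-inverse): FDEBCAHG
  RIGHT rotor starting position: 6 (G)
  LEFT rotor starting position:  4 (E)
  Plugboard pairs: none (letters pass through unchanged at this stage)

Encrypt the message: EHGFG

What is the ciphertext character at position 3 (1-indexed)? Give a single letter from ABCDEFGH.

Char 1 ('E'): step: R->7, L=4; E->plug->E->R->E->L->E->refl->C->L'->H->R'->C->plug->C
Char 2 ('H'): step: R->0, L->5 (L advanced); H->plug->H->R->E->L->C->refl->E->L'->B->R'->G->plug->G
Char 3 ('G'): step: R->1, L=5; G->plug->G->R->D->L->D->refl->B->L'->G->R'->E->plug->E

E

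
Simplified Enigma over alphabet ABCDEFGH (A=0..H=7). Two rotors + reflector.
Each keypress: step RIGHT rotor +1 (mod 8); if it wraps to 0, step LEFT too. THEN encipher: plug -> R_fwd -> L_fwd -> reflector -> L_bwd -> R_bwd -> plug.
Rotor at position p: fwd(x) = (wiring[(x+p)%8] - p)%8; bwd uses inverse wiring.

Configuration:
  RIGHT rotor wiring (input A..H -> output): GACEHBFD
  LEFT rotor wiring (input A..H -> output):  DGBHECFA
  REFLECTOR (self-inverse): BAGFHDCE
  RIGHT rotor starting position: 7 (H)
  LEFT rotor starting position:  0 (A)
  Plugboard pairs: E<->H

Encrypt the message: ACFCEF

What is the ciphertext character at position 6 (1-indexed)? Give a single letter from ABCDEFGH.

Char 1 ('A'): step: R->0, L->1 (L advanced); A->plug->A->R->G->L->H->refl->E->L'->F->R'->G->plug->G
Char 2 ('C'): step: R->1, L=1; C->plug->C->R->D->L->D->refl->F->L'->A->R'->E->plug->H
Char 3 ('F'): step: R->2, L=1; F->plug->F->R->B->L->A->refl->B->L'->E->R'->G->plug->G
Char 4 ('C'): step: R->3, L=1; C->plug->C->R->G->L->H->refl->E->L'->F->R'->G->plug->G
Char 5 ('E'): step: R->4, L=1; E->plug->H->R->A->L->F->refl->D->L'->D->R'->A->plug->A
Char 6 ('F'): step: R->5, L=1; F->plug->F->R->F->L->E->refl->H->L'->G->R'->C->plug->C

C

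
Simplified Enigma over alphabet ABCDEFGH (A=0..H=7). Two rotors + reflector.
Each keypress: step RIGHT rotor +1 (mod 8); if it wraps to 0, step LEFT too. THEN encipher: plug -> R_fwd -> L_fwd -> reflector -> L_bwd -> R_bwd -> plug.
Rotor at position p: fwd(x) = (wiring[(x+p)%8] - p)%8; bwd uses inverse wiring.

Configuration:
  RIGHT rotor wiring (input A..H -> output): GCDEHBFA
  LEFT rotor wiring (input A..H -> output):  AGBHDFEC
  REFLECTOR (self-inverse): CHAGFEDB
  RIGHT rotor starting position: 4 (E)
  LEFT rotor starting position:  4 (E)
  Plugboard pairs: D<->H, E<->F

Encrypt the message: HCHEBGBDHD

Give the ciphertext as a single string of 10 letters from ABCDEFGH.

Char 1 ('H'): step: R->5, L=4; H->plug->D->R->B->L->B->refl->H->L'->A->R'->B->plug->B
Char 2 ('C'): step: R->6, L=4; C->plug->C->R->A->L->H->refl->B->L'->B->R'->G->plug->G
Char 3 ('H'): step: R->7, L=4; H->plug->D->R->E->L->E->refl->F->L'->G->R'->H->plug->D
Char 4 ('E'): step: R->0, L->5 (L advanced); E->plug->F->R->B->L->H->refl->B->L'->E->R'->D->plug->H
Char 5 ('B'): step: R->1, L=5; B->plug->B->R->C->L->F->refl->E->L'->F->R'->H->plug->D
Char 6 ('G'): step: R->2, L=5; G->plug->G->R->E->L->B->refl->H->L'->B->R'->A->plug->A
Char 7 ('B'): step: R->3, L=5; B->plug->B->R->E->L->B->refl->H->L'->B->R'->A->plug->A
Char 8 ('D'): step: R->4, L=5; D->plug->H->R->A->L->A->refl->C->L'->G->R'->F->plug->E
Char 9 ('H'): step: R->5, L=5; H->plug->D->R->B->L->H->refl->B->L'->E->R'->A->plug->A
Char 10 ('D'): step: R->6, L=5; D->plug->H->R->D->L->D->refl->G->L'->H->R'->A->plug->A

Answer: BGDHDAAEAA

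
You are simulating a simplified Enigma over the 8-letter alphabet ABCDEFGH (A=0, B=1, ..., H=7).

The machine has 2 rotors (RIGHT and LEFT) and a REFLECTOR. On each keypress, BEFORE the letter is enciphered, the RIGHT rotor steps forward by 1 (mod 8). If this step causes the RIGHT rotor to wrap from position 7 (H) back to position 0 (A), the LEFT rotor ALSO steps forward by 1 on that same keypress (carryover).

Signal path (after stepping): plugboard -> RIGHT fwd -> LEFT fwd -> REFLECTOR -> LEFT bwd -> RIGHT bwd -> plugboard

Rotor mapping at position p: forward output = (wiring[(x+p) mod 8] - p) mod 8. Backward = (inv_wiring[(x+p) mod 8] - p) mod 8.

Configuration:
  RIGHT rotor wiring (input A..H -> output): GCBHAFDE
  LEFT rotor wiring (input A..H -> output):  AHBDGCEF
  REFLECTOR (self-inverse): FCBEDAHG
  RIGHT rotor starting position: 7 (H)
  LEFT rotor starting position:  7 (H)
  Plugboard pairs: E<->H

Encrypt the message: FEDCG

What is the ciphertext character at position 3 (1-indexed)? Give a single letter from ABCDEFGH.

Char 1 ('F'): step: R->0, L->0 (L advanced); F->plug->F->R->F->L->C->refl->B->L'->C->R'->B->plug->B
Char 2 ('E'): step: R->1, L=0; E->plug->H->R->F->L->C->refl->B->L'->C->R'->F->plug->F
Char 3 ('D'): step: R->2, L=0; D->plug->D->R->D->L->D->refl->E->L'->G->R'->C->plug->C

C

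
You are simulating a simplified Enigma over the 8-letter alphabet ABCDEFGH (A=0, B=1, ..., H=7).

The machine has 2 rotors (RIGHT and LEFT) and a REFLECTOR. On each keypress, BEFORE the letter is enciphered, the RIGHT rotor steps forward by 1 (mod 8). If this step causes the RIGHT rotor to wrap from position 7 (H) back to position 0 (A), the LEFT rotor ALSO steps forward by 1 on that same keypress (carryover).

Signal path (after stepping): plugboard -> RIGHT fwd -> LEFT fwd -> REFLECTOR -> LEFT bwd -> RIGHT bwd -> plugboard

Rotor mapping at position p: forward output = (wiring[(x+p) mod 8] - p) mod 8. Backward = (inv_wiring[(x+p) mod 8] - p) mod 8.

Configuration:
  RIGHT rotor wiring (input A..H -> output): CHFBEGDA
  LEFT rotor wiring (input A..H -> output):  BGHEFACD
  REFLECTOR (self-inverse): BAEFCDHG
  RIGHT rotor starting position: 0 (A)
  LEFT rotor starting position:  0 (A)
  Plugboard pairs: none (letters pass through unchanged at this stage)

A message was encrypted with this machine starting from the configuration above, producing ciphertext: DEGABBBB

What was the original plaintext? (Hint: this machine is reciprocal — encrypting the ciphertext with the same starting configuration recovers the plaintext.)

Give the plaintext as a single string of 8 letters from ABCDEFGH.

Answer: ACFHCDDC

Derivation:
Char 1 ('D'): step: R->1, L=0; D->plug->D->R->D->L->E->refl->C->L'->G->R'->A->plug->A
Char 2 ('E'): step: R->2, L=0; E->plug->E->R->B->L->G->refl->H->L'->C->R'->C->plug->C
Char 3 ('G'): step: R->3, L=0; G->plug->G->R->E->L->F->refl->D->L'->H->R'->F->plug->F
Char 4 ('A'): step: R->4, L=0; A->plug->A->R->A->L->B->refl->A->L'->F->R'->H->plug->H
Char 5 ('B'): step: R->5, L=0; B->plug->B->R->G->L->C->refl->E->L'->D->R'->C->plug->C
Char 6 ('B'): step: R->6, L=0; B->plug->B->R->C->L->H->refl->G->L'->B->R'->D->plug->D
Char 7 ('B'): step: R->7, L=0; B->plug->B->R->D->L->E->refl->C->L'->G->R'->D->plug->D
Char 8 ('B'): step: R->0, L->1 (L advanced); B->plug->B->R->H->L->A->refl->B->L'->F->R'->C->plug->C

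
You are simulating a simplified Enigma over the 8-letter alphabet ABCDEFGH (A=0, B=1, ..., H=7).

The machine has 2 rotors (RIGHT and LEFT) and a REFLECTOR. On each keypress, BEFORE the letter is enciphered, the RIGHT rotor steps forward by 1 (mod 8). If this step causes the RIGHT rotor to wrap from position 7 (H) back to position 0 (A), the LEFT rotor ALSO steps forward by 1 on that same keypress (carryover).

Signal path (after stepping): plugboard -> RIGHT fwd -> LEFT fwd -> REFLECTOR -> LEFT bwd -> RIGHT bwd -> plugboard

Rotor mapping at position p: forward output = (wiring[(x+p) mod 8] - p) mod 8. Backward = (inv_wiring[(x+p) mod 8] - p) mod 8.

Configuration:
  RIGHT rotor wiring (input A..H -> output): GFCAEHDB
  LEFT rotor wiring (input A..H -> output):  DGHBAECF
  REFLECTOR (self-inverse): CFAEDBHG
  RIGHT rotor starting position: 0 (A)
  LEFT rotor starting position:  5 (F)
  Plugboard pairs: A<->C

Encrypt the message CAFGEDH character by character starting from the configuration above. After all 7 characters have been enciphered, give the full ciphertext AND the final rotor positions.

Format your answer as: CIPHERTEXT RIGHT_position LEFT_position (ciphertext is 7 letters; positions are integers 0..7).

Answer: BDDAGGE 7 5

Derivation:
Char 1 ('C'): step: R->1, L=5; C->plug->A->R->E->L->B->refl->F->L'->B->R'->B->plug->B
Char 2 ('A'): step: R->2, L=5; A->plug->C->R->C->L->A->refl->C->L'->F->R'->D->plug->D
Char 3 ('F'): step: R->3, L=5; F->plug->F->R->D->L->G->refl->H->L'->A->R'->D->plug->D
Char 4 ('G'): step: R->4, L=5; G->plug->G->R->G->L->E->refl->D->L'->H->R'->C->plug->A
Char 5 ('E'): step: R->5, L=5; E->plug->E->R->A->L->H->refl->G->L'->D->R'->G->plug->G
Char 6 ('D'): step: R->6, L=5; D->plug->D->R->H->L->D->refl->E->L'->G->R'->G->plug->G
Char 7 ('H'): step: R->7, L=5; H->plug->H->R->E->L->B->refl->F->L'->B->R'->E->plug->E
Final: ciphertext=BDDAGGE, RIGHT=7, LEFT=5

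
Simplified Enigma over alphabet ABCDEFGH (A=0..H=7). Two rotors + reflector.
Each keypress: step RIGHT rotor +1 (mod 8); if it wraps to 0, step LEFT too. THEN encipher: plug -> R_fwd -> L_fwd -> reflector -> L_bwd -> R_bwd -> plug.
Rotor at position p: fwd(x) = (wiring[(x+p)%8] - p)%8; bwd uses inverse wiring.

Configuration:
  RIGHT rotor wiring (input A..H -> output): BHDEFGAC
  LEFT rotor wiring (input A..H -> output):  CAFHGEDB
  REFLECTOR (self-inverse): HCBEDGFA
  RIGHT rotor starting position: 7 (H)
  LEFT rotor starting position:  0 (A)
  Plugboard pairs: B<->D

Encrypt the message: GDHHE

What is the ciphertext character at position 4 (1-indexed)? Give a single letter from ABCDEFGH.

Char 1 ('G'): step: R->0, L->1 (L advanced); G->plug->G->R->A->L->H->refl->A->L'->G->R'->F->plug->F
Char 2 ('D'): step: R->1, L=1; D->plug->B->R->C->L->G->refl->F->L'->D->R'->C->plug->C
Char 3 ('H'): step: R->2, L=1; H->plug->H->R->F->L->C->refl->B->L'->H->R'->G->plug->G
Char 4 ('H'): step: R->3, L=1; H->plug->H->R->A->L->H->refl->A->L'->G->R'->F->plug->F

F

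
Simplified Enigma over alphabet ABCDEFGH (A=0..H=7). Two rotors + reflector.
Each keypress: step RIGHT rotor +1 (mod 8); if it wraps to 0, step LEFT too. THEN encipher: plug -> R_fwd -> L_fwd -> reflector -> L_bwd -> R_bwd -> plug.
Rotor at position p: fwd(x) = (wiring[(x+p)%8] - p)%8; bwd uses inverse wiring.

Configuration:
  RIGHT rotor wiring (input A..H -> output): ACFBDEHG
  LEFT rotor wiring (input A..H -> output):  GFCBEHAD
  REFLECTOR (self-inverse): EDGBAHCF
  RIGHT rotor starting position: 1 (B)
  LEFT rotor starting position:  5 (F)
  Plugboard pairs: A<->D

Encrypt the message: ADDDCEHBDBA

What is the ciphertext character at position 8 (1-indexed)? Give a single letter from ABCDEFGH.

Char 1 ('A'): step: R->2, L=5; A->plug->D->R->C->L->G->refl->C->L'->A->R'->H->plug->H
Char 2 ('D'): step: R->3, L=5; D->plug->A->R->G->L->E->refl->A->L'->E->R'->D->plug->A
Char 3 ('D'): step: R->4, L=5; D->plug->A->R->H->L->H->refl->F->L'->F->R'->H->plug->H
Char 4 ('D'): step: R->5, L=5; D->plug->A->R->H->L->H->refl->F->L'->F->R'->E->plug->E
Char 5 ('C'): step: R->6, L=5; C->plug->C->R->C->L->G->refl->C->L'->A->R'->B->plug->B
Char 6 ('E'): step: R->7, L=5; E->plug->E->R->C->L->G->refl->C->L'->A->R'->H->plug->H
Char 7 ('H'): step: R->0, L->6 (L advanced); H->plug->H->R->G->L->G->refl->C->L'->A->R'->A->plug->D
Char 8 ('B'): step: R->1, L=6; B->plug->B->R->E->L->E->refl->A->L'->C->R'->D->plug->A

A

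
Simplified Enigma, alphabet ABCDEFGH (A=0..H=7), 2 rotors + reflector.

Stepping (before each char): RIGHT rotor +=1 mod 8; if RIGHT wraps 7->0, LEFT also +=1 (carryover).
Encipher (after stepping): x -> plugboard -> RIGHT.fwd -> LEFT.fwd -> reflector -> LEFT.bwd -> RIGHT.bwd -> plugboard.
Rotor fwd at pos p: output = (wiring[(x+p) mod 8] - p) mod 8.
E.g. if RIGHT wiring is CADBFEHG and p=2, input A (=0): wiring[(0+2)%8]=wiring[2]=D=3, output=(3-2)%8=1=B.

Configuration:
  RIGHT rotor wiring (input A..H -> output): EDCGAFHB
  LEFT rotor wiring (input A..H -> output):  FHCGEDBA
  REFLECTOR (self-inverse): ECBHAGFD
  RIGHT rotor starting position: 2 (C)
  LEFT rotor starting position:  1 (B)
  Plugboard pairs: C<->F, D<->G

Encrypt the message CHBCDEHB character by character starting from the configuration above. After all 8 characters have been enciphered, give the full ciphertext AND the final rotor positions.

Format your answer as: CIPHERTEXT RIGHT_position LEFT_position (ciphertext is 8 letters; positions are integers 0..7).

Answer: GEADGHAF 2 2

Derivation:
Char 1 ('C'): step: R->3, L=1; C->plug->F->R->B->L->B->refl->C->L'->E->R'->D->plug->G
Char 2 ('H'): step: R->4, L=1; H->plug->H->R->C->L->F->refl->G->L'->A->R'->E->plug->E
Char 3 ('B'): step: R->5, L=1; B->plug->B->R->C->L->F->refl->G->L'->A->R'->A->plug->A
Char 4 ('C'): step: R->6, L=1; C->plug->F->R->A->L->G->refl->F->L'->C->R'->G->plug->D
Char 5 ('D'): step: R->7, L=1; D->plug->G->R->G->L->H->refl->D->L'->D->R'->D->plug->G
Char 6 ('E'): step: R->0, L->2 (L advanced); E->plug->E->R->A->L->A->refl->E->L'->B->R'->H->plug->H
Char 7 ('H'): step: R->1, L=2; H->plug->H->R->D->L->B->refl->C->L'->C->R'->A->plug->A
Char 8 ('B'): step: R->2, L=2; B->plug->B->R->E->L->H->refl->D->L'->G->R'->C->plug->F
Final: ciphertext=GEADGHAF, RIGHT=2, LEFT=2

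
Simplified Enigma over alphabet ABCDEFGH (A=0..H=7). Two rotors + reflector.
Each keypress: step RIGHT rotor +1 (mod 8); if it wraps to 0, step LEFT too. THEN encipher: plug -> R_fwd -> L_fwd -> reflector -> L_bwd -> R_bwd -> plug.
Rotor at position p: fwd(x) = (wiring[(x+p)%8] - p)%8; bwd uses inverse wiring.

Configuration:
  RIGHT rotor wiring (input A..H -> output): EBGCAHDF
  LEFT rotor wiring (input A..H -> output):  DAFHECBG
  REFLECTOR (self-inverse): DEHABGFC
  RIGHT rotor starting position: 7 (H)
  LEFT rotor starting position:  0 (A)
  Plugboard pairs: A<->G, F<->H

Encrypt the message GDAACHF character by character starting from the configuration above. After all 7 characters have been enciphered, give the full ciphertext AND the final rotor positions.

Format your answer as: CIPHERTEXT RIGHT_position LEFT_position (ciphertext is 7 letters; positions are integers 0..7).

Char 1 ('G'): step: R->0, L->1 (L advanced); G->plug->A->R->E->L->B->refl->E->L'->B->R'->B->plug->B
Char 2 ('D'): step: R->1, L=1; D->plug->D->R->H->L->C->refl->H->L'->A->R'->A->plug->G
Char 3 ('A'): step: R->2, L=1; A->plug->G->R->C->L->G->refl->F->L'->G->R'->C->plug->C
Char 4 ('A'): step: R->3, L=1; A->plug->G->R->G->L->F->refl->G->L'->C->R'->E->plug->E
Char 5 ('C'): step: R->4, L=1; C->plug->C->R->H->L->C->refl->H->L'->A->R'->E->plug->E
Char 6 ('H'): step: R->5, L=1; H->plug->F->R->B->L->E->refl->B->L'->E->R'->E->plug->E
Char 7 ('F'): step: R->6, L=1; F->plug->H->R->B->L->E->refl->B->L'->E->R'->F->plug->H
Final: ciphertext=BGCEEEH, RIGHT=6, LEFT=1

Answer: BGCEEEH 6 1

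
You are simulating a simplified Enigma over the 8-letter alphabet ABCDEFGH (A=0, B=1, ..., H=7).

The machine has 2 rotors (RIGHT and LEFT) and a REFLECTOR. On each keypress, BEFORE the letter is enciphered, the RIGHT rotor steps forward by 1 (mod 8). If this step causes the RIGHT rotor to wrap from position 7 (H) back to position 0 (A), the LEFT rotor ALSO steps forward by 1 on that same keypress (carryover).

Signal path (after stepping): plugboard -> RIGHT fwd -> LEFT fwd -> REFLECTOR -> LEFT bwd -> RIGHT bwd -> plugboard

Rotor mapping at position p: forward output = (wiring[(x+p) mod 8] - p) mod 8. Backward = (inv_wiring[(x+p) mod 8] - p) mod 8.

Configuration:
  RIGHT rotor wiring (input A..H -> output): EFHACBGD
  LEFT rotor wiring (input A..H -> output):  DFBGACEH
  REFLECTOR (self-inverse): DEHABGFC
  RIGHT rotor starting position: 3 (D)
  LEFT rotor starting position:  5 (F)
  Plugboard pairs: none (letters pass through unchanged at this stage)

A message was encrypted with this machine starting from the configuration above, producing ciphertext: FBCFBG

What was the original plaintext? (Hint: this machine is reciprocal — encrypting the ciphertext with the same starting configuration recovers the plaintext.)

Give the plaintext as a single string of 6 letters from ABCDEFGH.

Answer: CFBDAE

Derivation:
Char 1 ('F'): step: R->4, L=5; F->plug->F->R->B->L->H->refl->C->L'->C->R'->C->plug->C
Char 2 ('B'): step: R->5, L=5; B->plug->B->R->B->L->H->refl->C->L'->C->R'->F->plug->F
Char 3 ('C'): step: R->6, L=5; C->plug->C->R->G->L->B->refl->E->L'->F->R'->B->plug->B
Char 4 ('F'): step: R->7, L=5; F->plug->F->R->D->L->G->refl->F->L'->A->R'->D->plug->D
Char 5 ('B'): step: R->0, L->6 (L advanced); B->plug->B->R->F->L->A->refl->D->L'->E->R'->A->plug->A
Char 6 ('G'): step: R->1, L=6; G->plug->G->R->C->L->F->refl->G->L'->A->R'->E->plug->E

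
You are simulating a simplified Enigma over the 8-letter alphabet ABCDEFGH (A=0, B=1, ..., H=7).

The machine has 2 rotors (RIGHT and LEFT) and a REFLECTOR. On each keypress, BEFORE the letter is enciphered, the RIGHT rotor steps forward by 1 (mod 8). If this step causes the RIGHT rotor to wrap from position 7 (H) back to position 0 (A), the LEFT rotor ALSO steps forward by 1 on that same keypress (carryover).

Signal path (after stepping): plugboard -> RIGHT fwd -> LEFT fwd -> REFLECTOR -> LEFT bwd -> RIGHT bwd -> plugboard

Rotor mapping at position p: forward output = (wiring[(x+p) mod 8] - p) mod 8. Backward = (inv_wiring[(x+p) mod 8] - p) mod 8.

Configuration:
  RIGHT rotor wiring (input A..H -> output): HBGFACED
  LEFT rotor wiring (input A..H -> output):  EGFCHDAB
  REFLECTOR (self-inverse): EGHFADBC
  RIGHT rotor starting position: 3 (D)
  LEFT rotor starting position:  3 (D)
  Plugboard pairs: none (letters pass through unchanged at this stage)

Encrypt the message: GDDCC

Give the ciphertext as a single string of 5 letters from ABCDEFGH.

Char 1 ('G'): step: R->4, L=3; G->plug->G->R->C->L->A->refl->E->L'->B->R'->H->plug->H
Char 2 ('D'): step: R->5, L=3; D->plug->D->R->C->L->A->refl->E->L'->B->R'->F->plug->F
Char 3 ('D'): step: R->6, L=3; D->plug->D->R->D->L->F->refl->D->L'->G->R'->A->plug->A
Char 4 ('C'): step: R->7, L=3; C->plug->C->R->C->L->A->refl->E->L'->B->R'->F->plug->F
Char 5 ('C'): step: R->0, L->4 (L advanced); C->plug->C->R->G->L->B->refl->G->L'->H->R'->A->plug->A

Answer: HFAFA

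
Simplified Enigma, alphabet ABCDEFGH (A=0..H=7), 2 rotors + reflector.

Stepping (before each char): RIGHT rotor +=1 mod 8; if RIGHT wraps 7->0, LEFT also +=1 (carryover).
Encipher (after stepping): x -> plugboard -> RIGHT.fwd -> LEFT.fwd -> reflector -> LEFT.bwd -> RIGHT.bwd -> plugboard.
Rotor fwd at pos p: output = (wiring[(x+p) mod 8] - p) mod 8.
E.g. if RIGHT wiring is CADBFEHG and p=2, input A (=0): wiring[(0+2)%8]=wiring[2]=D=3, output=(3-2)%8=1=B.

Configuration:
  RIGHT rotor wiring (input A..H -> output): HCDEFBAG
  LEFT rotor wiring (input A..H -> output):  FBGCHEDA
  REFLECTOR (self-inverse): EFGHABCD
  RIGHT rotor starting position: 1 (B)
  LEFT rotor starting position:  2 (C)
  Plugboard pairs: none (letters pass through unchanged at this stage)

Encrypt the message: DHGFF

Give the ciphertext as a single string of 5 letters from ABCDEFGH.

Char 1 ('D'): step: R->2, L=2; D->plug->D->R->H->L->H->refl->D->L'->G->R'->E->plug->E
Char 2 ('H'): step: R->3, L=2; H->plug->H->R->A->L->E->refl->A->L'->B->R'->A->plug->A
Char 3 ('G'): step: R->4, L=2; G->plug->G->R->H->L->H->refl->D->L'->G->R'->F->plug->F
Char 4 ('F'): step: R->5, L=2; F->plug->F->R->G->L->D->refl->H->L'->H->R'->G->plug->G
Char 5 ('F'): step: R->6, L=2; F->plug->F->R->G->L->D->refl->H->L'->H->R'->G->plug->G

Answer: EAFGG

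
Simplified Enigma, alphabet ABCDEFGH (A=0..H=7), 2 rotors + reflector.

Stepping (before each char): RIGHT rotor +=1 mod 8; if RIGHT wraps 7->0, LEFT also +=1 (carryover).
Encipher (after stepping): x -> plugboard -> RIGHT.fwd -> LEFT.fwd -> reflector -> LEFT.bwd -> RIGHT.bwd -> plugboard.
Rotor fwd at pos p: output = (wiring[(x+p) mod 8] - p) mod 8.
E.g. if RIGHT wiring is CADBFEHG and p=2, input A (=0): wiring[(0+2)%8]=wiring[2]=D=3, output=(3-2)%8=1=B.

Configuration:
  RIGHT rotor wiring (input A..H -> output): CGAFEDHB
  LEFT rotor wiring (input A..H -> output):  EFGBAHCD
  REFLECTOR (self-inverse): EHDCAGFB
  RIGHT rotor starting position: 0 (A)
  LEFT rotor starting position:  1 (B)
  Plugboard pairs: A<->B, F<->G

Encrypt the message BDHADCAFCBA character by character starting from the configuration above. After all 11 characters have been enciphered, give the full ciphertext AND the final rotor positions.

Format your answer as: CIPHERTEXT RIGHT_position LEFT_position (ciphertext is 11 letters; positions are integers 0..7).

Char 1 ('B'): step: R->1, L=1; B->plug->A->R->F->L->B->refl->H->L'->D->R'->D->plug->D
Char 2 ('D'): step: R->2, L=1; D->plug->D->R->B->L->F->refl->G->L'->E->R'->H->plug->H
Char 3 ('H'): step: R->3, L=1; H->plug->H->R->F->L->B->refl->H->L'->D->R'->G->plug->F
Char 4 ('A'): step: R->4, L=1; A->plug->B->R->H->L->D->refl->C->L'->G->R'->E->plug->E
Char 5 ('D'): step: R->5, L=1; D->plug->D->R->F->L->B->refl->H->L'->D->R'->F->plug->G
Char 6 ('C'): step: R->6, L=1; C->plug->C->R->E->L->G->refl->F->L'->B->R'->A->plug->B
Char 7 ('A'): step: R->7, L=1; A->plug->B->R->D->L->H->refl->B->L'->F->R'->F->plug->G
Char 8 ('F'): step: R->0, L->2 (L advanced); F->plug->G->R->H->L->D->refl->C->L'->G->R'->B->plug->A
Char 9 ('C'): step: R->1, L=2; C->plug->C->R->E->L->A->refl->E->L'->A->R'->G->plug->F
Char 10 ('B'): step: R->2, L=2; B->plug->A->R->G->L->C->refl->D->L'->H->R'->F->plug->G
Char 11 ('A'): step: R->3, L=2; A->plug->B->R->B->L->H->refl->B->L'->F->R'->H->plug->H
Final: ciphertext=DHFEGBGAFGH, RIGHT=3, LEFT=2

Answer: DHFEGBGAFGH 3 2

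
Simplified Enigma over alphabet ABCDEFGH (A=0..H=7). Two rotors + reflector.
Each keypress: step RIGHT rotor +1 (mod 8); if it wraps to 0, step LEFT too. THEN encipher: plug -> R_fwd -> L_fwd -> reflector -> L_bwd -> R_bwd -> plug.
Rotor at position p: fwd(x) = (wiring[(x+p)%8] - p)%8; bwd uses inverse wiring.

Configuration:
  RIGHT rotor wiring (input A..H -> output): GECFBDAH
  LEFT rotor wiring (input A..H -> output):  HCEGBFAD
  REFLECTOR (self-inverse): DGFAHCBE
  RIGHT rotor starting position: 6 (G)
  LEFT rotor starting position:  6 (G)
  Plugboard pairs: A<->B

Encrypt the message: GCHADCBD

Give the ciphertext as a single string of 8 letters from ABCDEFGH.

Char 1 ('G'): step: R->7, L=6; G->plug->G->R->E->L->G->refl->B->L'->C->R'->F->plug->F
Char 2 ('C'): step: R->0, L->7 (L advanced); C->plug->C->R->C->L->D->refl->A->L'->B->R'->E->plug->E
Char 3 ('H'): step: R->1, L=7; H->plug->H->R->F->L->C->refl->F->L'->D->R'->A->plug->B
Char 4 ('A'): step: R->2, L=7; A->plug->B->R->D->L->F->refl->C->L'->F->R'->F->plug->F
Char 5 ('D'): step: R->3, L=7; D->plug->D->R->F->L->C->refl->F->L'->D->R'->F->plug->F
Char 6 ('C'): step: R->4, L=7; C->plug->C->R->E->L->H->refl->E->L'->A->R'->F->plug->F
Char 7 ('B'): step: R->5, L=7; B->plug->A->R->G->L->G->refl->B->L'->H->R'->E->plug->E
Char 8 ('D'): step: R->6, L=7; D->plug->D->R->G->L->G->refl->B->L'->H->R'->F->plug->F

Answer: FEBFFFEF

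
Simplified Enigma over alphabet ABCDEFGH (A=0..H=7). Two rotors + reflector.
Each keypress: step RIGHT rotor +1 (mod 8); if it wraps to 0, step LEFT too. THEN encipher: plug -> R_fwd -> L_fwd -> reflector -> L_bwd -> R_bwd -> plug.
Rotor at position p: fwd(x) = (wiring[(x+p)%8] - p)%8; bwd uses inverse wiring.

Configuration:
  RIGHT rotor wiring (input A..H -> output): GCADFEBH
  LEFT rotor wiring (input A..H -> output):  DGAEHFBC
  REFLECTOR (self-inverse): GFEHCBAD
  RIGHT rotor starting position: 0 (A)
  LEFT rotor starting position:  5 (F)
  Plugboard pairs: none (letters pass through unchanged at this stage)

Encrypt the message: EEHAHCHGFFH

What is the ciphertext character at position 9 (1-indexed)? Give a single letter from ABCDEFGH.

Char 1 ('E'): step: R->1, L=5; E->plug->E->R->D->L->G->refl->A->L'->A->R'->F->plug->F
Char 2 ('E'): step: R->2, L=5; E->plug->E->R->H->L->C->refl->E->L'->B->R'->B->plug->B
Char 3 ('H'): step: R->3, L=5; H->plug->H->R->F->L->D->refl->H->L'->G->R'->D->plug->D
Char 4 ('A'): step: R->4, L=5; A->plug->A->R->B->L->E->refl->C->L'->H->R'->H->plug->H
Char 5 ('H'): step: R->5, L=5; H->plug->H->R->A->L->A->refl->G->L'->D->R'->F->plug->F
Char 6 ('C'): step: R->6, L=5; C->plug->C->R->A->L->A->refl->G->L'->D->R'->A->plug->A
Char 7 ('H'): step: R->7, L=5; H->plug->H->R->C->L->F->refl->B->L'->E->R'->E->plug->E
Char 8 ('G'): step: R->0, L->6 (L advanced); G->plug->G->R->B->L->E->refl->C->L'->E->R'->F->plug->F
Char 9 ('F'): step: R->1, L=6; F->plug->F->R->A->L->D->refl->H->L'->H->R'->B->plug->B

B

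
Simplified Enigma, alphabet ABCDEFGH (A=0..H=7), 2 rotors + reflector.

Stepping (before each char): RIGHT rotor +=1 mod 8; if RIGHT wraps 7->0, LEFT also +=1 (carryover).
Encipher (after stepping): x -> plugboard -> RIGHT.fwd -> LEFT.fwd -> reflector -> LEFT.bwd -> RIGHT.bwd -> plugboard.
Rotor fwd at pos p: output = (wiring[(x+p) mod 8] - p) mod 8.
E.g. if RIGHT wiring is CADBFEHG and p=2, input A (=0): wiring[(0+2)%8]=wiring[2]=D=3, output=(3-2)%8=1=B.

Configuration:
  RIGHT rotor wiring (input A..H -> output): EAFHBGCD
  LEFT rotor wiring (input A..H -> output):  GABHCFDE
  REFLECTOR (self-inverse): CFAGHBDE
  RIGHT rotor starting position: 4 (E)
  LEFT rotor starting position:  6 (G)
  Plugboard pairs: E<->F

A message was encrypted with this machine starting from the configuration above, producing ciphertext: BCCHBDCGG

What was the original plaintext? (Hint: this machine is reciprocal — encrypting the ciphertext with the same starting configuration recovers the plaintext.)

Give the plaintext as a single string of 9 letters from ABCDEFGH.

Char 1 ('B'): step: R->5, L=6; B->plug->B->R->F->L->B->refl->F->L'->A->R'->F->plug->E
Char 2 ('C'): step: R->6, L=6; C->plug->C->R->G->L->E->refl->H->L'->H->R'->E->plug->F
Char 3 ('C'): step: R->7, L=6; C->plug->C->R->B->L->G->refl->D->L'->E->R'->A->plug->A
Char 4 ('H'): step: R->0, L->7 (L advanced); H->plug->H->R->D->L->C->refl->A->L'->E->R'->A->plug->A
Char 5 ('B'): step: R->1, L=7; B->plug->B->R->E->L->A->refl->C->L'->D->R'->H->plug->H
Char 6 ('D'): step: R->2, L=7; D->plug->D->R->E->L->A->refl->C->L'->D->R'->A->plug->A
Char 7 ('C'): step: R->3, L=7; C->plug->C->R->D->L->C->refl->A->L'->E->R'->A->plug->A
Char 8 ('G'): step: R->4, L=7; G->plug->G->R->B->L->H->refl->E->L'->H->R'->D->plug->D
Char 9 ('G'): step: R->5, L=7; G->plug->G->R->C->L->B->refl->F->L'->A->R'->F->plug->E

Answer: EFAAHAADE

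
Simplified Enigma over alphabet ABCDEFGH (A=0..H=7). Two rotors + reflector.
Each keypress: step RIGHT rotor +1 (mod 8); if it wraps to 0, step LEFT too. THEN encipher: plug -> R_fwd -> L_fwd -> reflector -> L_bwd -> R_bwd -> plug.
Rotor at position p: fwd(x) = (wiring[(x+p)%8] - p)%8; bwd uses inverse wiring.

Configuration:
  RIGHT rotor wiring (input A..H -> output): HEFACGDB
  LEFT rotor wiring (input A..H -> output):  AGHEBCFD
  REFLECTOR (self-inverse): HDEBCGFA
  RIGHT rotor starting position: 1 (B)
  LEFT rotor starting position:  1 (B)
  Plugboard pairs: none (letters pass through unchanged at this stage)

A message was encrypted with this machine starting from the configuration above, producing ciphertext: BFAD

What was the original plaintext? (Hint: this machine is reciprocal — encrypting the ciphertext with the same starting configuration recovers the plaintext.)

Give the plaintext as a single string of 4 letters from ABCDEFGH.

Answer: GHDC

Derivation:
Char 1 ('B'): step: R->2, L=1; B->plug->B->R->G->L->C->refl->E->L'->F->R'->G->plug->G
Char 2 ('F'): step: R->3, L=1; F->plug->F->R->E->L->B->refl->D->L'->C->R'->H->plug->H
Char 3 ('A'): step: R->4, L=1; A->plug->A->R->G->L->C->refl->E->L'->F->R'->D->plug->D
Char 4 ('D'): step: R->5, L=1; D->plug->D->R->C->L->D->refl->B->L'->E->R'->C->plug->C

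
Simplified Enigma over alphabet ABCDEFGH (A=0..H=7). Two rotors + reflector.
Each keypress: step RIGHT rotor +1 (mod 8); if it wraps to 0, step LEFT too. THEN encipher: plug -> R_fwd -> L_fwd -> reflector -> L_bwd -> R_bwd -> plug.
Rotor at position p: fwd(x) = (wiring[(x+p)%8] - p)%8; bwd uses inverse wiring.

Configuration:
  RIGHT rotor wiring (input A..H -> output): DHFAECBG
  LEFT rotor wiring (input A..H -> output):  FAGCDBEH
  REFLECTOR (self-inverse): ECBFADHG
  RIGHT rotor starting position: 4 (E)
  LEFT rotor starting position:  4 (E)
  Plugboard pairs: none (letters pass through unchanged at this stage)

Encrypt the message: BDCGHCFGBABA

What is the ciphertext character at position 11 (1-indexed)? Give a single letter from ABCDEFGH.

Char 1 ('B'): step: R->5, L=4; B->plug->B->R->E->L->B->refl->C->L'->G->R'->D->plug->D
Char 2 ('D'): step: R->6, L=4; D->plug->D->R->B->L->F->refl->D->L'->D->R'->A->plug->A
Char 3 ('C'): step: R->7, L=4; C->plug->C->R->A->L->H->refl->G->L'->H->R'->A->plug->A
Char 4 ('G'): step: R->0, L->5 (L advanced); G->plug->G->R->B->L->H->refl->G->L'->H->R'->B->plug->B
Char 5 ('H'): step: R->1, L=5; H->plug->H->R->C->L->C->refl->B->L'->F->R'->G->plug->G
Char 6 ('C'): step: R->2, L=5; C->plug->C->R->C->L->C->refl->B->L'->F->R'->H->plug->H
Char 7 ('F'): step: R->3, L=5; F->plug->F->R->A->L->E->refl->A->L'->D->R'->E->plug->E
Char 8 ('G'): step: R->4, L=5; G->plug->G->R->B->L->H->refl->G->L'->H->R'->E->plug->E
Char 9 ('B'): step: R->5, L=5; B->plug->B->R->E->L->D->refl->F->L'->G->R'->D->plug->D
Char 10 ('A'): step: R->6, L=5; A->plug->A->R->D->L->A->refl->E->L'->A->R'->B->plug->B
Char 11 ('B'): step: R->7, L=5; B->plug->B->R->E->L->D->refl->F->L'->G->R'->D->plug->D

D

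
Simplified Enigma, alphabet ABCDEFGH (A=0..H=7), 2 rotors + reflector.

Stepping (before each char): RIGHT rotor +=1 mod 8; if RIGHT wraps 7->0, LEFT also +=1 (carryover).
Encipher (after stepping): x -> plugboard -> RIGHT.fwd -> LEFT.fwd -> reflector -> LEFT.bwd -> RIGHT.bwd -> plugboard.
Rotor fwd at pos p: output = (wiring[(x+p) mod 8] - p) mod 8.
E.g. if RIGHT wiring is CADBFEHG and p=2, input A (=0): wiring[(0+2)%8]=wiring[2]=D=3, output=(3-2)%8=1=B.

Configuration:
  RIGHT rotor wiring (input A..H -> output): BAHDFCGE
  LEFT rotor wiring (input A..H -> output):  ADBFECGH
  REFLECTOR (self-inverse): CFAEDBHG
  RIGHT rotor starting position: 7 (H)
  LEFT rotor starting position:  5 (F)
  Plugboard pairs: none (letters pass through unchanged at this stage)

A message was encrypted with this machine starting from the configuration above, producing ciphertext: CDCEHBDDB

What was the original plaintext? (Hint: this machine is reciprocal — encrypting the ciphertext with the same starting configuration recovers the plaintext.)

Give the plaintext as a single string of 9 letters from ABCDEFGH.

Char 1 ('C'): step: R->0, L->6 (L advanced); C->plug->C->R->H->L->E->refl->D->L'->E->R'->H->plug->H
Char 2 ('D'): step: R->1, L=6; D->plug->D->R->E->L->D->refl->E->L'->H->R'->A->plug->A
Char 3 ('C'): step: R->2, L=6; C->plug->C->R->D->L->F->refl->B->L'->B->R'->B->plug->B
Char 4 ('E'): step: R->3, L=6; E->plug->E->R->B->L->B->refl->F->L'->D->R'->D->plug->D
Char 5 ('H'): step: R->4, L=6; H->plug->H->R->H->L->E->refl->D->L'->E->R'->F->plug->F
Char 6 ('B'): step: R->5, L=6; B->plug->B->R->B->L->B->refl->F->L'->D->R'->E->plug->E
Char 7 ('D'): step: R->6, L=6; D->plug->D->R->C->L->C->refl->A->L'->A->R'->A->plug->A
Char 8 ('D'): step: R->7, L=6; D->plug->D->R->A->L->A->refl->C->L'->C->R'->B->plug->B
Char 9 ('B'): step: R->0, L->7 (L advanced); B->plug->B->R->A->L->A->refl->C->L'->D->R'->D->plug->D

Answer: HABDFEABD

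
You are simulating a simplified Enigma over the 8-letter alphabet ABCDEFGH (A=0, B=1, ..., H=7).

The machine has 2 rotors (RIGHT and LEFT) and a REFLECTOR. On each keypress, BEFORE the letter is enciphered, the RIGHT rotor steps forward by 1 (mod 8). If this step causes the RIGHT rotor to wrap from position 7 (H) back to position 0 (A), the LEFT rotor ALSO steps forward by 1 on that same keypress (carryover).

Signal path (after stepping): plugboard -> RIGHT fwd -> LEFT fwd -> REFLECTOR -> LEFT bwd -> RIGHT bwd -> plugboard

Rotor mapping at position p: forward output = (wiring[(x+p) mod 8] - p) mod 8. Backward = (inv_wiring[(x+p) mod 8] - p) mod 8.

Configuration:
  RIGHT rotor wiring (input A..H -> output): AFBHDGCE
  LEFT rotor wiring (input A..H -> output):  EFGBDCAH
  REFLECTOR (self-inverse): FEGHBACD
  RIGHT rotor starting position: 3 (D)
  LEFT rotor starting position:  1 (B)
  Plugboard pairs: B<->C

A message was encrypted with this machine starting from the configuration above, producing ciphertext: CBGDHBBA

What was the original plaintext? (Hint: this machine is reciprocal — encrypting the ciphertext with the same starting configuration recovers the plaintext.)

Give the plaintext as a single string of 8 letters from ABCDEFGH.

Char 1 ('C'): step: R->4, L=1; C->plug->B->R->C->L->A->refl->F->L'->B->R'->F->plug->F
Char 2 ('B'): step: R->5, L=1; B->plug->C->R->H->L->D->refl->H->L'->F->R'->B->plug->C
Char 3 ('G'): step: R->6, L=1; G->plug->G->R->F->L->H->refl->D->L'->H->R'->D->plug->D
Char 4 ('D'): step: R->7, L=1; D->plug->D->R->C->L->A->refl->F->L'->B->R'->B->plug->C
Char 5 ('H'): step: R->0, L->2 (L advanced); H->plug->H->R->E->L->G->refl->C->L'->G->R'->F->plug->F
Char 6 ('B'): step: R->1, L=2; B->plug->C->R->G->L->C->refl->G->L'->E->R'->A->plug->A
Char 7 ('B'): step: R->2, L=2; B->plug->C->R->B->L->H->refl->D->L'->H->R'->A->plug->A
Char 8 ('A'): step: R->3, L=2; A->plug->A->R->E->L->G->refl->C->L'->G->R'->H->plug->H

Answer: FCDCFAAH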